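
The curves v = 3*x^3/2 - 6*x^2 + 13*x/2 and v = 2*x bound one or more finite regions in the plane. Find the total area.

Set the curves equal: 3*x^3/2 - 6*x^2 + 13*x/2 = 2*x, so 3*x^3/2 - 6*x^2 + 9*x/2 = 0, which factors as 3*x*(x - 3)*(x - 1)/2 = 0. The curves meet at x = 0, 1, 3.
On [0, 1], v = 3*x^3/2 - 6*x^2 + 13*x/2 is on top; that piece has area ∫[0,1] (3*x^3/2 - 6*x^2 + 9*x/2) dx = 5/8.
On [1, 3], v = 2*x is on top; that piece has area ∫[1,3] (-(3*x^3/2 - 6*x^2 + 9*x/2)) dx = 4.
Total enclosed area = 5/8 + 4 = 37/8.

37/8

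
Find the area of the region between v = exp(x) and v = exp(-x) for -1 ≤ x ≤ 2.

-4 + exp(-2) + exp(-1) + exp(1) + exp(2)

The difference (exp(x)) - (exp(-x)) = exp(x) - exp(-x) changes sign at x = 0 inside [-1, 2], so split the integral there.
∫[-1,0] (exp(x) - exp(-x)) dx = -exp(1) - exp(-1) + 2; the area of that piece is -2 + exp(-1) + exp(1).
∫[0,2] (exp(x) - exp(-x)) dx = -2 + exp(-2) + exp(2).
Total area = (-2 + exp(-1) + exp(1)) + (-2 + exp(-2) + exp(2)) = -4 + exp(-2) + exp(-1) + exp(1) + exp(2).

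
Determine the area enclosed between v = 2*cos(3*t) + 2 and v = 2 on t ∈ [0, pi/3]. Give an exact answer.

The difference (2*cos(3*t) + 2) - (2) = 2*cos(3*t) changes sign at t = pi/6 inside [0, pi/3], so split the integral there.
∫[0,pi/6] (2*cos(3*t)) dt = 2/3.
∫[pi/6,pi/3] (2*cos(3*t)) dt = -2/3; the area of that piece is 2/3.
Total area = 2/3 + 2/3 = 4/3.

4/3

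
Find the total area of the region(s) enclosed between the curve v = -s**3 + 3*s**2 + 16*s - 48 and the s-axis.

517/2

The curve meets the s-axis where -s**3 + 3*s**2 + 16*s - 48 = 0, i.e. -(s - 4)*(s - 3)*(s + 4) = 0, at s = -4, 3, 4.
On [-4, 3] the curve lies below the axis; ∫[-4,3] (-s**3 + 3*s**2 + 16*s - 48) ds = -1029/4, giving area 1029/4.
On [3, 4] the curve lies above the axis; ∫[3,4] (-s**3 + 3*s**2 + 16*s - 48) ds = 5/4, giving area 5/4.
Total area = 1029/4 + 5/4 = 517/2.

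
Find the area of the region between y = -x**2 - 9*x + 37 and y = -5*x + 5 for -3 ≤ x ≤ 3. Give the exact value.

174

On [-3, 3], (-x**2 - 9*x + 37) - (-5*x + 5) = -x**2 - 4*x + 32 is ≥ 0 throughout, so the area is a single integral of |-x**2 - 4*x + 32|.
∫[-3,3] (-x**2 - 4*x + 32) dx = 174.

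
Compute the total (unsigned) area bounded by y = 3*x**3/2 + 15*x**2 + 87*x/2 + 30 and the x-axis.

71/4

The curve meets the x-axis where 3*x**3/2 + 15*x**2 + 87*x/2 + 30 = 0, i.e. 3*(x + 1)*(x + 4)*(x + 5)/2 = 0, at x = -5, -4, -1.
On [-5, -4] the curve lies above the axis; ∫[-5,-4] (3*x**3/2 + 15*x**2 + 87*x/2 + 30) dx = 7/8, giving area 7/8.
On [-4, -1] the curve lies below the axis; ∫[-4,-1] (3*x**3/2 + 15*x**2 + 87*x/2 + 30) dx = -135/8, giving area 135/8.
Total area = 7/8 + 135/8 = 71/4.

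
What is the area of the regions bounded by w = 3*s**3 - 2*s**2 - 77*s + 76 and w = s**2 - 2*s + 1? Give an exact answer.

1012

Set the curves equal: 3*s**3 - 2*s**2 - 77*s + 76 = s**2 - 2*s + 1, so 3*s**3 - 3*s**2 - 75*s + 75 = 0, which factors as 3*(s - 5)*(s - 1)*(s + 5) = 0. The curves meet at s = -5, 1, 5.
On [-5, 1], w = 3*s**3 - 2*s**2 - 77*s + 76 is on top; that piece has area ∫[-5,1] (3*s**3 - 3*s**2 - 75*s + 75) ds = 756.
On [1, 5], w = s**2 - 2*s + 1 is on top; that piece has area ∫[1,5] (-(3*s**3 - 3*s**2 - 75*s + 75)) ds = 256.
Total enclosed area = 756 + 256 = 1012.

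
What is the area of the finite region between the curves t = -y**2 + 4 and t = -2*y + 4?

4/3

Both boundary curves give t as a function of y, so integrate with respect to y. Setting them equal: -y**2 + 2*y = 0, i.e. -y*(y - 2) = 0, so they meet at y = 0, 2.
For y in [0, 2], t = -y**2 + 4 is on the right; area = ∫[0,2] (-y**2 + 2*y) dy = 4/3.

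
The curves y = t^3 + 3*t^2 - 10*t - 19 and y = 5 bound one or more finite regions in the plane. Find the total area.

407/4

Set the curves equal: t^3 + 3*t^2 - 10*t - 19 = 5, so t^3 + 3*t^2 - 10*t - 24 = 0, which factors as (t - 3)*(t + 2)*(t + 4) = 0. The curves meet at t = -4, -2, 3.
On [-4, -2], y = t^3 + 3*t^2 - 10*t - 19 is on top; that piece has area ∫[-4,-2] (t^3 + 3*t^2 - 10*t - 24) dt = 8.
On [-2, 3], y = 5 is on top; that piece has area ∫[-2,3] (-(t^3 + 3*t^2 - 10*t - 24)) dt = 375/4.
Total enclosed area = 8 + 375/4 = 407/4.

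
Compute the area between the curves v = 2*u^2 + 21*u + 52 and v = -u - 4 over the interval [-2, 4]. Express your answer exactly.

516

On [-2, 4], (2*u^2 + 21*u + 52) - (-u - 4) = 2*u^2 + 22*u + 56 is ≥ 0 throughout, so the area is a single integral of |2*u^2 + 22*u + 56|.
∫[-2,4] (2*u^2 + 22*u + 56) du = 516.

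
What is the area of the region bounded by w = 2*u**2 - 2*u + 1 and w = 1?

Set the curves equal: 2*u**2 - 2*u + 1 = 1, so 2*u**2 - 2*u = 0, which factors as 2*u*(u - 1) = 0. The curves meet at u = 0, 1.
On [0, 1], w = 1 is on top; that piece has area ∫[0,1] (-(2*u**2 - 2*u)) du = 1/3.

1/3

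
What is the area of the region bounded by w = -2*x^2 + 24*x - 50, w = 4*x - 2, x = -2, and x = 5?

652/3

The difference (-2*x^2 + 24*x - 50) - (4*x - 2) = -2*x^2 + 20*x - 48 changes sign at x = 4 inside [-2, 5], so split the integral there.
∫[-2,4] (-2*x^2 + 20*x - 48) dx = -216; the area of that piece is 216.
∫[4,5] (-2*x^2 + 20*x - 48) dx = 4/3.
Total area = 216 + 4/3 = 652/3.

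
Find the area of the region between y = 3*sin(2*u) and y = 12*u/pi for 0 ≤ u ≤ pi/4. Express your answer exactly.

3/2 - 3*pi/8

On [0, pi/4], (3*sin(2*u)) - (12*u/pi) = -12*u/pi + 3*sin(2*u) is ≥ 0 throughout, so the area is a single integral of |-12*u/pi + 3*sin(2*u)|.
∫[0,pi/4] (-12*u/pi + 3*sin(2*u)) du = 3/2 - 3*pi/8.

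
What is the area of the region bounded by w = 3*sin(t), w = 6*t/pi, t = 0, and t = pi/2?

On [0, pi/2], (3*sin(t)) - (6*t/pi) = -6*t/pi + 3*sin(t) is ≥ 0 throughout, so the area is a single integral of |-6*t/pi + 3*sin(t)|.
∫[0,pi/2] (-6*t/pi + 3*sin(t)) dt = 3 - 3*pi/4.

3 - 3*pi/4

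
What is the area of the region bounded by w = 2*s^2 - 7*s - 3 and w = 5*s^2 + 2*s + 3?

Set the curves equal: 2*s^2 - 7*s - 3 = 5*s^2 + 2*s + 3, so -3*s^2 - 9*s - 6 = 0, which factors as -3*(s + 1)*(s + 2) = 0. The curves meet at s = -2, -1.
On [-2, -1], w = 2*s^2 - 7*s - 3 is on top; that piece has area ∫[-2,-1] (-3*s^2 - 9*s - 6) ds = 1/2.

1/2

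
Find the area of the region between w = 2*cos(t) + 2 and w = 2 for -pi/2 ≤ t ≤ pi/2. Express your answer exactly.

On [-pi/2, pi/2], (2*cos(t) + 2) - (2) = 2*cos(t) is ≥ 0 throughout, so the area is a single integral of |2*cos(t)|.
∫[-pi/2,pi/2] (2*cos(t)) dt = 4.

4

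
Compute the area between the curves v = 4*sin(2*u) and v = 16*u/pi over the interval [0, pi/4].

2 - pi/2

On [0, pi/4], (4*sin(2*u)) - (16*u/pi) = -16*u/pi + 4*sin(2*u) is ≥ 0 throughout, so the area is a single integral of |-16*u/pi + 4*sin(2*u)|.
∫[0,pi/4] (-16*u/pi + 4*sin(2*u)) du = 2 - pi/2.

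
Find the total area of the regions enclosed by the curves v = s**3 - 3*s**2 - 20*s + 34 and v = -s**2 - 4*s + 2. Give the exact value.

568/3

Set the curves equal: s**3 - 3*s**2 - 20*s + 34 = -s**2 - 4*s + 2, so s**3 - 2*s**2 - 16*s + 32 = 0, which factors as (s - 4)*(s - 2)*(s + 4) = 0. The curves meet at s = -4, 2, 4.
On [-4, 2], v = s**3 - 3*s**2 - 20*s + 34 is on top; that piece has area ∫[-4,2] (s**3 - 2*s**2 - 16*s + 32) ds = 180.
On [2, 4], v = -s**2 - 4*s + 2 is on top; that piece has area ∫[2,4] (-(s**3 - 2*s**2 - 16*s + 32)) ds = 28/3.
Total enclosed area = 180 + 28/3 = 568/3.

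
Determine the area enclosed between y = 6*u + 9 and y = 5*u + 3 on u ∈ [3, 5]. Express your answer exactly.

On [3, 5], (6*u + 9) - (5*u + 3) = u + 6 is ≥ 0 throughout, so the area is a single integral of |u + 6|.
∫[3,5] (u + 6) du = 20.

20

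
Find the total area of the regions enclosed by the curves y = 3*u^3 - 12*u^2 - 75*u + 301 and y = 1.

4019/2

Set the curves equal: 3*u^3 - 12*u^2 - 75*u + 301 = 1, so 3*u^3 - 12*u^2 - 75*u + 300 = 0, which factors as 3*(u - 5)*(u - 4)*(u + 5) = 0. The curves meet at u = -5, 4, 5.
On [-5, 4], y = 3*u^3 - 12*u^2 - 75*u + 301 is on top; that piece has area ∫[-5,4] (3*u^3 - 12*u^2 - 75*u + 300) du = 8019/4.
On [4, 5], y = 1 is on top; that piece has area ∫[4,5] (-(3*u^3 - 12*u^2 - 75*u + 300)) du = 19/4.
Total enclosed area = 8019/4 + 19/4 = 4019/2.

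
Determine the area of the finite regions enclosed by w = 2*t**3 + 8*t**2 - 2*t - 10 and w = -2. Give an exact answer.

Set the curves equal: 2*t**3 + 8*t**2 - 2*t - 10 = -2, so 2*t**3 + 8*t**2 - 2*t - 8 = 0, which factors as 2*(t - 1)*(t + 1)*(t + 4) = 0. The curves meet at t = -4, -1, 1.
On [-4, -1], w = 2*t**3 + 8*t**2 - 2*t - 10 is on top; that piece has area ∫[-4,-1] (2*t**3 + 8*t**2 - 2*t - 8) dt = 63/2.
On [-1, 1], w = -2 is on top; that piece has area ∫[-1,1] (-(2*t**3 + 8*t**2 - 2*t - 8)) dt = 32/3.
Total enclosed area = 63/2 + 32/3 = 253/6.

253/6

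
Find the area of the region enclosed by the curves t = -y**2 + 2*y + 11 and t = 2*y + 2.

36

Both boundary curves give t as a function of y, so integrate with respect to y. Setting them equal: -y**2 + 9 = 0, i.e. -(y - 3)*(y + 3) = 0, so they meet at y = -3, 3.
For y in [-3, 3], t = -y**2 + 2*y + 11 is on the right; area = ∫[-3,3] (-y**2 + 9) dy = 36.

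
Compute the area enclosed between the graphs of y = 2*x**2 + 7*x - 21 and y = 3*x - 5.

72

Set the curves equal: 2*x**2 + 7*x - 21 = 3*x - 5, so 2*x**2 + 4*x - 16 = 0, which factors as 2*(x - 2)*(x + 4) = 0. The curves meet at x = -4, 2.
On [-4, 2], y = 3*x - 5 is on top; that piece has area ∫[-4,2] (-(2*x**2 + 4*x - 16)) dx = 72.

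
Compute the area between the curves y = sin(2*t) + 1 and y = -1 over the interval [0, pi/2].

On [0, pi/2], (sin(2*t) + 1) - (-1) = sin(2*t) + 2 is ≥ 0 throughout, so the area is a single integral of |sin(2*t) + 2|.
∫[0,pi/2] (sin(2*t) + 2) dt = 1 + pi.

1 + pi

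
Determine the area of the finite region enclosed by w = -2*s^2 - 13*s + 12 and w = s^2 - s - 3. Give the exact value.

Set the curves equal: -2*s^2 - 13*s + 12 = s^2 - s - 3, so -3*s^2 - 12*s + 15 = 0, which factors as -3*(s - 1)*(s + 5) = 0. The curves meet at s = -5, 1.
On [-5, 1], w = -2*s^2 - 13*s + 12 is on top; that piece has area ∫[-5,1] (-3*s^2 - 12*s + 15) ds = 108.

108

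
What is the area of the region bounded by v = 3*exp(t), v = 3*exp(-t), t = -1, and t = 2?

-12 + 3*exp(-2) + 3*exp(-1) + 3*exp(1) + 3*exp(2)

The difference (3*exp(t)) - (3*exp(-t)) = 3*exp(t) - 3*exp(-t) changes sign at t = 0 inside [-1, 2], so split the integral there.
∫[-1,0] (3*exp(t) - 3*exp(-t)) dt = -3*exp(1) - 3*exp(-1) + 6; the area of that piece is -6 + 3*exp(-1) + 3*exp(1).
∫[0,2] (3*exp(t) - 3*exp(-t)) dt = -6 + 3*exp(-2) + 3*exp(2).
Total area = (-6 + 3*exp(-1) + 3*exp(1)) + (-6 + 3*exp(-2) + 3*exp(2)) = -12 + 3*exp(-2) + 3*exp(-1) + 3*exp(1) + 3*exp(2).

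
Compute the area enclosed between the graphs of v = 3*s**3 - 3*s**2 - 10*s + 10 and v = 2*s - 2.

71/2

Set the curves equal: 3*s**3 - 3*s**2 - 10*s + 10 = 2*s - 2, so 3*s**3 - 3*s**2 - 12*s + 12 = 0, which factors as 3*(s - 2)*(s - 1)*(s + 2) = 0. The curves meet at s = -2, 1, 2.
On [-2, 1], v = 3*s**3 - 3*s**2 - 10*s + 10 is on top; that piece has area ∫[-2,1] (3*s**3 - 3*s**2 - 12*s + 12) ds = 135/4.
On [1, 2], v = 2*s - 2 is on top; that piece has area ∫[1,2] (-(3*s**3 - 3*s**2 - 12*s + 12)) ds = 7/4.
Total enclosed area = 135/4 + 7/4 = 71/2.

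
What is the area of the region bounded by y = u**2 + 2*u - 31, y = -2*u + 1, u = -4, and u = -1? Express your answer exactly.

On [-4, -1], (u**2 + 2*u - 31) - (-2*u + 1) = u**2 + 4*u - 32 is ≤ 0 throughout, so the area is a single integral of |u**2 + 4*u - 32|.
∫[-4,-1] (u**2 + 4*u - 32) du = -105; the area of that piece is 105.

105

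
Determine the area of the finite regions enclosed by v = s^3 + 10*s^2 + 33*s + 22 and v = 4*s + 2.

71/6

Set the curves equal: s^3 + 10*s^2 + 33*s + 22 = 4*s + 2, so s^3 + 10*s^2 + 29*s + 20 = 0, which factors as (s + 1)*(s + 4)*(s + 5) = 0. The curves meet at s = -5, -4, -1.
On [-5, -4], v = s^3 + 10*s^2 + 33*s + 22 is on top; that piece has area ∫[-5,-4] (s^3 + 10*s^2 + 29*s + 20) ds = 7/12.
On [-4, -1], v = 4*s + 2 is on top; that piece has area ∫[-4,-1] (-(s^3 + 10*s^2 + 29*s + 20)) ds = 45/4.
Total enclosed area = 7/12 + 45/4 = 71/6.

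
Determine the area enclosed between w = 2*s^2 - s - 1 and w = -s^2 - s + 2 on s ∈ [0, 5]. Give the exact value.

The difference (2*s^2 - s - 1) - (-s^2 - s + 2) = 3*s^2 - 3 changes sign at s = 1 inside [0, 5], so split the integral there.
∫[0,1] (3*s^2 - 3) ds = -2; the area of that piece is 2.
∫[1,5] (3*s^2 - 3) ds = 112.
Total area = 2 + 112 = 114.

114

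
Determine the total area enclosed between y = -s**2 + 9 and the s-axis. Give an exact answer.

The curve meets the s-axis where -s**2 + 9 = 0, i.e. -(s - 3)*(s + 3) = 0, at s = -3, 3.
On [-3, 3] the curve lies above the axis; ∫[-3,3] (-s**2 + 9) ds = 36, giving area 36.

36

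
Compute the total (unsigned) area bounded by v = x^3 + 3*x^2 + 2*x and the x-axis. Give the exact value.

1/2

The curve meets the x-axis where x^3 + 3*x^2 + 2*x = 0, i.e. x*(x + 1)*(x + 2) = 0, at x = -2, -1, 0.
On [-2, -1] the curve lies above the axis; ∫[-2,-1] (x^3 + 3*x^2 + 2*x) dx = 1/4, giving area 1/4.
On [-1, 0] the curve lies below the axis; ∫[-1,0] (x^3 + 3*x^2 + 2*x) dx = -1/4, giving area 1/4.
Total area = 1/4 + 1/4 = 1/2.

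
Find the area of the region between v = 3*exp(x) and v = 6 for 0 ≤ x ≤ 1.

-15 + 3*exp(1) + 12*log(2)

The difference (3*exp(x)) - (6) = 3*exp(x) - 6 changes sign at x = log(2) inside [0, 1], so split the integral there.
∫[0,log(2)] (3*exp(x) - 6) dx = 3 - log(64); the area of that piece is -3 + log(64).
∫[log(2),1] (3*exp(x) - 6) dx = -12 + 6*log(2) + 3*exp(1).
Total area = (-3 + log(64)) + (-12 + 6*log(2) + 3*exp(1)) = -15 + 3*exp(1) + 12*log(2).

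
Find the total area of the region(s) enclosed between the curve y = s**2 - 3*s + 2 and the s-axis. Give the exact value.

1/6

The curve meets the s-axis where s**2 - 3*s + 2 = 0, i.e. (s - 2)*(s - 1) = 0, at s = 1, 2.
On [1, 2] the curve lies below the axis; ∫[1,2] (s**2 - 3*s + 2) ds = -1/6, giving area 1/6.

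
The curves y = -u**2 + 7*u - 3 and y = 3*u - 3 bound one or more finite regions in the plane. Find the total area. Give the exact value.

Set the curves equal: -u**2 + 7*u - 3 = 3*u - 3, so -u**2 + 4*u = 0, which factors as -u*(u - 4) = 0. The curves meet at u = 0, 4.
On [0, 4], y = -u**2 + 7*u - 3 is on top; that piece has area ∫[0,4] (-u**2 + 4*u) du = 32/3.

32/3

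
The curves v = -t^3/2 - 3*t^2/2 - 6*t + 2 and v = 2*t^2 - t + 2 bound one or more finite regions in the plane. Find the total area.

Set the curves equal: -t^3/2 - 3*t^2/2 - 6*t + 2 = 2*t^2 - t + 2, so -t^3/2 - 7*t^2/2 - 5*t = 0, which factors as -t*(t + 2)*(t + 5)/2 = 0. The curves meet at t = -5, -2, 0.
On [-5, -2], v = 2*t^2 - t + 2 is on top; that piece has area ∫[-5,-2] (-(-t^3/2 - 7*t^2/2 - 5*t)) dt = 63/8.
On [-2, 0], v = -t^3/2 - 3*t^2/2 - 6*t + 2 is on top; that piece has area ∫[-2,0] (-t^3/2 - 7*t^2/2 - 5*t) dt = 8/3.
Total enclosed area = 63/8 + 8/3 = 253/24.

253/24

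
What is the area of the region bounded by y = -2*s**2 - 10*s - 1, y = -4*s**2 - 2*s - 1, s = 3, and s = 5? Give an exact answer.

8

The difference (-2*s**2 - 10*s - 1) - (-4*s**2 - 2*s - 1) = 2*s**2 - 8*s changes sign at s = 4 inside [3, 5], so split the integral there.
∫[3,4] (2*s**2 - 8*s) ds = -10/3; the area of that piece is 10/3.
∫[4,5] (2*s**2 - 8*s) ds = 14/3.
Total area = 10/3 + 14/3 = 8.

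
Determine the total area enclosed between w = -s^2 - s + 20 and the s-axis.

243/2

The curve meets the s-axis where -s^2 - s + 20 = 0, i.e. -(s - 4)*(s + 5) = 0, at s = -5, 4.
On [-5, 4] the curve lies above the axis; ∫[-5,4] (-s^2 - s + 20) ds = 243/2, giving area 243/2.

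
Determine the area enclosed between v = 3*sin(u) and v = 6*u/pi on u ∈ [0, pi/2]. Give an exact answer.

On [0, pi/2], (3*sin(u)) - (6*u/pi) = -6*u/pi + 3*sin(u) is ≥ 0 throughout, so the area is a single integral of |-6*u/pi + 3*sin(u)|.
∫[0,pi/2] (-6*u/pi + 3*sin(u)) du = 3 - 3*pi/4.

3 - 3*pi/4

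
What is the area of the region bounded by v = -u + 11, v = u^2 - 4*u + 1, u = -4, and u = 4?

212/3

The difference (-u + 11) - (u^2 - 4*u + 1) = -u^2 + 3*u + 10 changes sign at u = -2 inside [-4, 4], so split the integral there.
∫[-4,-2] (-u^2 + 3*u + 10) du = -50/3; the area of that piece is 50/3.
∫[-2,4] (-u^2 + 3*u + 10) du = 54.
Total area = 50/3 + 54 = 212/3.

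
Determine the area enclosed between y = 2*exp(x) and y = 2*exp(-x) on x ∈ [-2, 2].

The difference (2*exp(x)) - (2*exp(-x)) = 2*exp(x) - 2*exp(-x) changes sign at x = 0 inside [-2, 2], so split the integral there.
∫[-2,0] (2*exp(x) - 2*exp(-x)) dx = -2*exp(2) - 2*exp(-2) + 4; the area of that piece is -4 + 2*exp(-2) + 2*exp(2).
∫[0,2] (2*exp(x) - 2*exp(-x)) dx = -4 + 2*exp(-2) + 2*exp(2).
Total area = (-4 + 2*exp(-2) + 2*exp(2)) + (-4 + 2*exp(-2) + 2*exp(2)) = -8 + 4*exp(-2) + 4*exp(2).

-8 + 4*exp(-2) + 4*exp(2)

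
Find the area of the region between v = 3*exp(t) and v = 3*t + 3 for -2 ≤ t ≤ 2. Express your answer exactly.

On [-2, 2], (3*exp(t)) - (3*t + 3) = -3*t + 3*exp(t) - 3 is ≥ 0 throughout, so the area is a single integral of |-3*t + 3*exp(t) - 3|.
∫[-2,2] (-3*t + 3*exp(t) - 3) dt = -12 - 3*exp(-2) + 3*exp(2).

-12 - 3*exp(-2) + 3*exp(2)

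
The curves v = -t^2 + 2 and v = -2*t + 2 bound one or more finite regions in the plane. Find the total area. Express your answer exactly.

4/3

Set the curves equal: -t^2 + 2 = -2*t + 2, so -t^2 + 2*t = 0, which factors as -t*(t - 2) = 0. The curves meet at t = 0, 2.
On [0, 2], v = -t^2 + 2 is on top; that piece has area ∫[0,2] (-t^2 + 2*t) dt = 4/3.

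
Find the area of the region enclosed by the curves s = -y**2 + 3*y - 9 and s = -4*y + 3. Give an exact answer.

Both boundary curves give s as a function of y, so integrate with respect to y. Setting them equal: -y**2 + 7*y - 12 = 0, i.e. -(y - 4)*(y - 3) = 0, so they meet at y = 3, 4.
For y in [3, 4], s = -y**2 + 3*y - 9 is on the right; area = ∫[3,4] (-y**2 + 7*y - 12) dy = 1/6.

1/6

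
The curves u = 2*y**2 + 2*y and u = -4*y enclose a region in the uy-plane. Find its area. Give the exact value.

Both boundary curves give u as a function of y, so integrate with respect to y. Setting them equal: 2*y**2 + 6*y = 0, i.e. 2*y*(y + 3) = 0, so they meet at y = -3, 0.
For y in [-3, 0], u = 2*y**2 + 2*y is on the left; area = ∫[-3,0] (-(2*y**2 + 6*y)) dy = 9.

9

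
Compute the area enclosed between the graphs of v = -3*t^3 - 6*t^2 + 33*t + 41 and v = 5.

937/4

Set the curves equal: -3*t^3 - 6*t^2 + 33*t + 41 = 5, so -3*t^3 - 6*t^2 + 33*t + 36 = 0, which factors as -3*(t - 3)*(t + 1)*(t + 4) = 0. The curves meet at t = -4, -1, 3.
On [-4, -1], v = 5 is on top; that piece has area ∫[-4,-1] (-(-3*t^3 - 6*t^2 + 33*t + 36)) dt = 297/4.
On [-1, 3], v = -3*t^3 - 6*t^2 + 33*t + 41 is on top; that piece has area ∫[-1,3] (-3*t^3 - 6*t^2 + 33*t + 36) dt = 160.
Total enclosed area = 297/4 + 160 = 937/4.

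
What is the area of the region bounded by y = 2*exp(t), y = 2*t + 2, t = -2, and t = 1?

On [-2, 1], (2*exp(t)) - (2*t + 2) = -2*t + 2*exp(t) - 2 is ≥ 0 throughout, so the area is a single integral of |-2*t + 2*exp(t) - 2|.
∫[-2,1] (-2*t + 2*exp(t) - 2) dt = -3 - 2*exp(-2) + 2*exp(1).

-3 - 2*exp(-2) + 2*exp(1)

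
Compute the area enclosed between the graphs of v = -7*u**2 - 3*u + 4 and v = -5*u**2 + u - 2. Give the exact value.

Set the curves equal: -7*u**2 - 3*u + 4 = -5*u**2 + u - 2, so -2*u**2 - 4*u + 6 = 0, which factors as -2*(u - 1)*(u + 3) = 0. The curves meet at u = -3, 1.
On [-3, 1], v = -7*u**2 - 3*u + 4 is on top; that piece has area ∫[-3,1] (-2*u**2 - 4*u + 6) du = 64/3.

64/3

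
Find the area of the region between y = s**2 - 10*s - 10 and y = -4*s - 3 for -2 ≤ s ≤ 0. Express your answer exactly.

The difference (s**2 - 10*s - 10) - (-4*s - 3) = s**2 - 6*s - 7 changes sign at s = -1 inside [-2, 0], so split the integral there.
∫[-2,-1] (s**2 - 6*s - 7) ds = 13/3.
∫[-1,0] (s**2 - 6*s - 7) ds = -11/3; the area of that piece is 11/3.
Total area = 13/3 + 11/3 = 8.

8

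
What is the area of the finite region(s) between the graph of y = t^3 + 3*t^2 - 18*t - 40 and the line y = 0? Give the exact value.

The curve meets the t-axis where t^3 + 3*t^2 - 18*t - 40 = 0, i.e. (t - 4)*(t + 2)*(t + 5) = 0, at t = -5, -2, 4.
On [-5, -2] the curve lies above the axis; ∫[-5,-2] (t^3 + 3*t^2 - 18*t - 40) dt = 135/4, giving area 135/4.
On [-2, 4] the curve lies below the axis; ∫[-2,4] (t^3 + 3*t^2 - 18*t - 40) dt = -216, giving area 216.
Total area = 135/4 + 216 = 999/4.

999/4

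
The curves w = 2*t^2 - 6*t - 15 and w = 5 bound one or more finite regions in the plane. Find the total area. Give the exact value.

Set the curves equal: 2*t^2 - 6*t - 15 = 5, so 2*t^2 - 6*t - 20 = 0, which factors as 2*(t - 5)*(t + 2) = 0. The curves meet at t = -2, 5.
On [-2, 5], w = 5 is on top; that piece has area ∫[-2,5] (-(2*t^2 - 6*t - 20)) dt = 343/3.

343/3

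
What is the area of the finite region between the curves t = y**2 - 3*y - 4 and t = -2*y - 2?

Both boundary curves give t as a function of y, so integrate with respect to y. Setting them equal: y**2 - y - 2 = 0, i.e. (y - 2)*(y + 1) = 0, so they meet at y = -1, 2.
For y in [-1, 2], t = y**2 - 3*y - 4 is on the left; area = ∫[-1,2] (-(y**2 - y - 2)) dy = 9/2.

9/2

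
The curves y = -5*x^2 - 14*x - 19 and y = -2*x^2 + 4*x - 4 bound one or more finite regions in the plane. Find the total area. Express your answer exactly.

Set the curves equal: -5*x^2 - 14*x - 19 = -2*x^2 + 4*x - 4, so -3*x^2 - 18*x - 15 = 0, which factors as -3*(x + 1)*(x + 5) = 0. The curves meet at x = -5, -1.
On [-5, -1], y = -5*x^2 - 14*x - 19 is on top; that piece has area ∫[-5,-1] (-3*x^2 - 18*x - 15) dx = 32.

32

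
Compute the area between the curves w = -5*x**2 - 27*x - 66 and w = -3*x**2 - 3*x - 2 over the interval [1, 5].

On [1, 5], (-5*x**2 - 27*x - 66) - (-3*x**2 - 3*x - 2) = -2*x**2 - 24*x - 64 is ≤ 0 throughout, so the area is a single integral of |-2*x**2 - 24*x - 64|.
∫[1,5] (-2*x**2 - 24*x - 64) dx = -1880/3; the area of that piece is 1880/3.

1880/3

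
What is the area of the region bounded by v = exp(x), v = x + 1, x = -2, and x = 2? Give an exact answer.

On [-2, 2], (exp(x)) - (x + 1) = -x + exp(x) - 1 is ≥ 0 throughout, so the area is a single integral of |-x + exp(x) - 1|.
∫[-2,2] (-x + exp(x) - 1) dx = -4 - exp(-2) + exp(2).

-4 - exp(-2) + exp(2)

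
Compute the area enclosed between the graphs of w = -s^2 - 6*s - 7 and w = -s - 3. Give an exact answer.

Set the curves equal: -s^2 - 6*s - 7 = -s - 3, so -s^2 - 5*s - 4 = 0, which factors as -(s + 1)*(s + 4) = 0. The curves meet at s = -4, -1.
On [-4, -1], w = -s^2 - 6*s - 7 is on top; that piece has area ∫[-4,-1] (-s^2 - 5*s - 4) ds = 9/2.

9/2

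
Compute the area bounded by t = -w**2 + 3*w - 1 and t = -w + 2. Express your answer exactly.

4/3

Both boundary curves give t as a function of w, so integrate with respect to w. Setting them equal: -w**2 + 4*w - 3 = 0, i.e. -(w - 3)*(w - 1) = 0, so they meet at w = 1, 3.
For w in [1, 3], t = -w**2 + 3*w - 1 is on the right; area = ∫[1,3] (-w**2 + 4*w - 3) dw = 4/3.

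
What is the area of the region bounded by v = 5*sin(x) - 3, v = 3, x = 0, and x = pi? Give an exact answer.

On [0, pi], (5*sin(x) - 3) - (3) = 5*sin(x) - 6 is ≤ 0 throughout, so the area is a single integral of |5*sin(x) - 6|.
∫[0,pi] (5*sin(x) - 6) dx = 10 - 6*pi; the area of that piece is -10 + 6*pi.

-10 + 6*pi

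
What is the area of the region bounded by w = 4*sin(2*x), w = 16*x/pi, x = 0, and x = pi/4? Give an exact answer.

On [0, pi/4], (4*sin(2*x)) - (16*x/pi) = -16*x/pi + 4*sin(2*x) is ≥ 0 throughout, so the area is a single integral of |-16*x/pi + 4*sin(2*x)|.
∫[0,pi/4] (-16*x/pi + 4*sin(2*x)) dx = 2 - pi/2.

2 - pi/2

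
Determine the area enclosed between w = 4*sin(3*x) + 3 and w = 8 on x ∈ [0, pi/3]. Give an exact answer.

On [0, pi/3], (4*sin(3*x) + 3) - (8) = 4*sin(3*x) - 5 is ≤ 0 throughout, so the area is a single integral of |4*sin(3*x) - 5|.
∫[0,pi/3] (4*sin(3*x) - 5) dx = 8/3 - 5*pi/3; the area of that piece is -8/3 + 5*pi/3.

-8/3 + 5*pi/3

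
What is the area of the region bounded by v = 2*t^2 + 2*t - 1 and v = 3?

Set the curves equal: 2*t^2 + 2*t - 1 = 3, so 2*t^2 + 2*t - 4 = 0, which factors as 2*(t - 1)*(t + 2) = 0. The curves meet at t = -2, 1.
On [-2, 1], v = 3 is on top; that piece has area ∫[-2,1] (-(2*t^2 + 2*t - 4)) dt = 9.

9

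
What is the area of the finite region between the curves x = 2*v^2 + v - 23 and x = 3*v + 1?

343/3

Both boundary curves give x as a function of v, so integrate with respect to v. Setting them equal: 2*v^2 - 2*v - 24 = 0, i.e. 2*(v - 4)*(v + 3) = 0, so they meet at v = -3, 4.
For v in [-3, 4], x = 2*v^2 + v - 23 is on the left; area = ∫[-3,4] (-(2*v^2 - 2*v - 24)) dv = 343/3.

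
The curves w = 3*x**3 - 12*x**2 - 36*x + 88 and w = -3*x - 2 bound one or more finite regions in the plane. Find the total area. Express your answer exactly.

863/2

Set the curves equal: 3*x**3 - 12*x**2 - 36*x + 88 = -3*x - 2, so 3*x**3 - 12*x**2 - 33*x + 90 = 0, which factors as 3*(x - 5)*(x - 2)*(x + 3) = 0. The curves meet at x = -3, 2, 5.
On [-3, 2], w = 3*x**3 - 12*x**2 - 36*x + 88 is on top; that piece has area ∫[-3,2] (3*x**3 - 12*x**2 - 33*x + 90) dx = 1375/4.
On [2, 5], w = -3*x - 2 is on top; that piece has area ∫[2,5] (-(3*x**3 - 12*x**2 - 33*x + 90)) dx = 351/4.
Total enclosed area = 1375/4 + 351/4 = 863/2.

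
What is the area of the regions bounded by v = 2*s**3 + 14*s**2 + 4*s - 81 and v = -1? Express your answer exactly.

Set the curves equal: 2*s**3 + 14*s**2 + 4*s - 81 = -1, so 2*s**3 + 14*s**2 + 4*s - 80 = 0, which factors as 2*(s - 2)*(s + 4)*(s + 5) = 0. The curves meet at s = -5, -4, 2.
On [-5, -4], v = 2*s**3 + 14*s**2 + 4*s - 81 is on top; that piece has area ∫[-5,-4] (2*s**3 + 14*s**2 + 4*s - 80) ds = 13/6.
On [-4, 2], v = -1 is on top; that piece has area ∫[-4,2] (-(2*s**3 + 14*s**2 + 4*s - 80)) ds = 288.
Total enclosed area = 13/6 + 288 = 1741/6.

1741/6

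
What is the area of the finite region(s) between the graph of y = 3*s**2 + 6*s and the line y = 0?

4

The curve meets the s-axis where 3*s**2 + 6*s = 0, i.e. 3*s*(s + 2) = 0, at s = -2, 0.
On [-2, 0] the curve lies below the axis; ∫[-2,0] (3*s**2 + 6*s) ds = -4, giving area 4.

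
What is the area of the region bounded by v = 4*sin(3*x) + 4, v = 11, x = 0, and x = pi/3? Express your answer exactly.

On [0, pi/3], (4*sin(3*x) + 4) - (11) = 4*sin(3*x) - 7 is ≤ 0 throughout, so the area is a single integral of |4*sin(3*x) - 7|.
∫[0,pi/3] (4*sin(3*x) - 7) dx = 8/3 - 7*pi/3; the area of that piece is -8/3 + 7*pi/3.

-8/3 + 7*pi/3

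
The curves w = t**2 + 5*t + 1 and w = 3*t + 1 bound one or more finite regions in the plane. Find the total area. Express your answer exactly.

4/3

Set the curves equal: t**2 + 5*t + 1 = 3*t + 1, so t**2 + 2*t = 0, which factors as t*(t + 2) = 0. The curves meet at t = -2, 0.
On [-2, 0], w = 3*t + 1 is on top; that piece has area ∫[-2,0] (-(t**2 + 2*t)) dt = 4/3.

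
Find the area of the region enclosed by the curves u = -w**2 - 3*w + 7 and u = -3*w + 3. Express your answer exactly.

32/3

Both boundary curves give u as a function of w, so integrate with respect to w. Setting them equal: -w**2 + 4 = 0, i.e. -(w - 2)*(w + 2) = 0, so they meet at w = -2, 2.
For w in [-2, 2], u = -w**2 - 3*w + 7 is on the right; area = ∫[-2,2] (-w**2 + 4) dw = 32/3.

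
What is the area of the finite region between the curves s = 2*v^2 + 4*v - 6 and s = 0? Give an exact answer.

Both boundary curves give s as a function of v, so integrate with respect to v. Setting them equal: 2*v^2 + 4*v - 6 = 0, i.e. 2*(v - 1)*(v + 3) = 0, so they meet at v = -3, 1.
For v in [-3, 1], s = 2*v^2 + 4*v - 6 is on the left; area = ∫[-3,1] (-(2*v^2 + 4*v - 6)) dv = 64/3.

64/3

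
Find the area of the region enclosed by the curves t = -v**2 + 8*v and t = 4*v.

Both boundary curves give t as a function of v, so integrate with respect to v. Setting them equal: -v**2 + 4*v = 0, i.e. -v*(v - 4) = 0, so they meet at v = 0, 4.
For v in [0, 4], t = -v**2 + 8*v is on the right; area = ∫[0,4] (-v**2 + 4*v) dv = 32/3.

32/3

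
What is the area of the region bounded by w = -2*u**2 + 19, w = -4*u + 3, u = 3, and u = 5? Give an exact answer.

The difference (-2*u**2 + 19) - (-4*u + 3) = -2*u**2 + 4*u + 16 changes sign at u = 4 inside [3, 5], so split the integral there.
∫[3,4] (-2*u**2 + 4*u + 16) du = 16/3.
∫[4,5] (-2*u**2 + 4*u + 16) du = -20/3; the area of that piece is 20/3.
Total area = 16/3 + 20/3 = 12.

12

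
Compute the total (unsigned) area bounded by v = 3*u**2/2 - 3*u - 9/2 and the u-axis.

16

The curve meets the u-axis where 3*u**2/2 - 3*u - 9/2 = 0, i.e. 3*(u - 3)*(u + 1)/2 = 0, at u = -1, 3.
On [-1, 3] the curve lies below the axis; ∫[-1,3] (3*u**2/2 - 3*u - 9/2) du = -16, giving area 16.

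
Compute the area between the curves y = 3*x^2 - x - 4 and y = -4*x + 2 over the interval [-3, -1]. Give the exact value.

The difference (3*x^2 - x - 4) - (-4*x + 2) = 3*x^2 + 3*x - 6 changes sign at x = -2 inside [-3, -1], so split the integral there.
∫[-3,-2] (3*x^2 + 3*x - 6) dx = 11/2.
∫[-2,-1] (3*x^2 + 3*x - 6) dx = -7/2; the area of that piece is 7/2.
Total area = 11/2 + 7/2 = 9.

9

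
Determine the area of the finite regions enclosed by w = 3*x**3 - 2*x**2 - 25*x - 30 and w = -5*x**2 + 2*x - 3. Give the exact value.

148

Set the curves equal: 3*x**3 - 2*x**2 - 25*x - 30 = -5*x**2 + 2*x - 3, so 3*x**3 + 3*x**2 - 27*x - 27 = 0, which factors as 3*(x - 3)*(x + 1)*(x + 3) = 0. The curves meet at x = -3, -1, 3.
On [-3, -1], w = 3*x**3 - 2*x**2 - 25*x - 30 is on top; that piece has area ∫[-3,-1] (3*x**3 + 3*x**2 - 27*x - 27) dx = 20.
On [-1, 3], w = -5*x**2 + 2*x - 3 is on top; that piece has area ∫[-1,3] (-(3*x**3 + 3*x**2 - 27*x - 27)) dx = 128.
Total enclosed area = 20 + 128 = 148.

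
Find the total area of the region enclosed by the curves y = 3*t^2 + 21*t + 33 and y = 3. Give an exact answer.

27/2

Set the curves equal: 3*t^2 + 21*t + 33 = 3, so 3*t^2 + 21*t + 30 = 0, which factors as 3*(t + 2)*(t + 5) = 0. The curves meet at t = -5, -2.
On [-5, -2], y = 3 is on top; that piece has area ∫[-5,-2] (-(3*t^2 + 21*t + 30)) dt = 27/2.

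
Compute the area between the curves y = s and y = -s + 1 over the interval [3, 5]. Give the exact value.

On [3, 5], (s) - (-s + 1) = 2*s - 1 is ≥ 0 throughout, so the area is a single integral of |2*s - 1|.
∫[3,5] (2*s - 1) ds = 14.

14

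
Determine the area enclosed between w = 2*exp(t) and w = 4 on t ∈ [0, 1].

-10 + 2*exp(1) + 8*log(2)

The difference (2*exp(t)) - (4) = 2*exp(t) - 4 changes sign at t = log(2) inside [0, 1], so split the integral there.
∫[0,log(2)] (2*exp(t) - 4) dt = 2 - log(16); the area of that piece is -2 + log(16).
∫[log(2),1] (2*exp(t) - 4) dt = -8 + 4*log(2) + 2*exp(1).
Total area = (-2 + log(16)) + (-8 + 4*log(2) + 2*exp(1)) = -10 + 2*exp(1) + 8*log(2).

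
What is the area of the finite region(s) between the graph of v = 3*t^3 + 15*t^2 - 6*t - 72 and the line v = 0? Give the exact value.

The curve meets the t-axis where 3*t^3 + 15*t^2 - 6*t - 72 = 0, i.e. 3*(t - 2)*(t + 3)*(t + 4) = 0, at t = -4, -3, 2.
On [-4, -3] the curve lies above the axis; ∫[-4,-3] (3*t^3 + 15*t^2 - 6*t - 72) dt = 11/4, giving area 11/4.
On [-3, 2] the curve lies below the axis; ∫[-3,2] (3*t^3 + 15*t^2 - 6*t - 72) dt = -875/4, giving area 875/4.
Total area = 11/4 + 875/4 = 443/2.

443/2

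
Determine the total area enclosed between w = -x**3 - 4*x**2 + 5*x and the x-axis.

The curve meets the x-axis where -x**3 - 4*x**2 + 5*x = 0, i.e. -x*(x - 1)*(x + 5) = 0, at x = -5, 0, 1.
On [-5, 0] the curve lies below the axis; ∫[-5,0] (-x**3 - 4*x**2 + 5*x) dx = -875/12, giving area 875/12.
On [0, 1] the curve lies above the axis; ∫[0,1] (-x**3 - 4*x**2 + 5*x) dx = 11/12, giving area 11/12.
Total area = 875/12 + 11/12 = 443/6.

443/6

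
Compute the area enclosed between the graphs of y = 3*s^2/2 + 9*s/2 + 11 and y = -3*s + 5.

27/4

Set the curves equal: 3*s^2/2 + 9*s/2 + 11 = -3*s + 5, so 3*s^2/2 + 15*s/2 + 6 = 0, which factors as 3*(s + 1)*(s + 4)/2 = 0. The curves meet at s = -4, -1.
On [-4, -1], y = -3*s + 5 is on top; that piece has area ∫[-4,-1] (-(3*s^2/2 + 15*s/2 + 6)) ds = 27/4.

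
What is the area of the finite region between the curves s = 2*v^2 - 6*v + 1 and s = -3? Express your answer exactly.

Both boundary curves give s as a function of v, so integrate with respect to v. Setting them equal: 2*v^2 - 6*v + 4 = 0, i.e. 2*(v - 2)*(v - 1) = 0, so they meet at v = 1, 2.
For v in [1, 2], s = 2*v^2 - 6*v + 1 is on the left; area = ∫[1,2] (-(2*v^2 - 6*v + 4)) dv = 1/3.

1/3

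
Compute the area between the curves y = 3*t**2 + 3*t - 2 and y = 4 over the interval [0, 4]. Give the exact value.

The difference (3*t**2 + 3*t - 2) - (4) = 3*t**2 + 3*t - 6 changes sign at t = 1 inside [0, 4], so split the integral there.
∫[0,1] (3*t**2 + 3*t - 6) dt = -7/2; the area of that piece is 7/2.
∫[1,4] (3*t**2 + 3*t - 6) dt = 135/2.
Total area = 7/2 + 135/2 = 71.

71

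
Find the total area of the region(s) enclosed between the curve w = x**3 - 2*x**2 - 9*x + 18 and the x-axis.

443/6

The curve meets the x-axis where x**3 - 2*x**2 - 9*x + 18 = 0, i.e. (x - 3)*(x - 2)*(x + 3) = 0, at x = -3, 2, 3.
On [-3, 2] the curve lies above the axis; ∫[-3,2] (x**3 - 2*x**2 - 9*x + 18) dx = 875/12, giving area 875/12.
On [2, 3] the curve lies below the axis; ∫[2,3] (x**3 - 2*x**2 - 9*x + 18) dx = -11/12, giving area 11/12.
Total area = 875/12 + 11/12 = 443/6.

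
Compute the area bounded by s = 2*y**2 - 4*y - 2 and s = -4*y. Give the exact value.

Both boundary curves give s as a function of y, so integrate with respect to y. Setting them equal: 2*y**2 - 2 = 0, i.e. 2*(y - 1)*(y + 1) = 0, so they meet at y = -1, 1.
For y in [-1, 1], s = 2*y**2 - 4*y - 2 is on the left; area = ∫[-1,1] (-(2*y**2 - 2)) dy = 8/3.

8/3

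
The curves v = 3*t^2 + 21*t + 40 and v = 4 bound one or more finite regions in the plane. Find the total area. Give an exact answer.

1/2

Set the curves equal: 3*t^2 + 21*t + 40 = 4, so 3*t^2 + 21*t + 36 = 0, which factors as 3*(t + 3)*(t + 4) = 0. The curves meet at t = -4, -3.
On [-4, -3], v = 4 is on top; that piece has area ∫[-4,-3] (-(3*t^2 + 21*t + 36)) dt = 1/2.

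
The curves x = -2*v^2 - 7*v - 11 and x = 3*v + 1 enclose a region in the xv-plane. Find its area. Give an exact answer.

1/3

Both boundary curves give x as a function of v, so integrate with respect to v. Setting them equal: -2*v^2 - 10*v - 12 = 0, i.e. -2*(v + 2)*(v + 3) = 0, so they meet at v = -3, -2.
For v in [-3, -2], x = -2*v^2 - 7*v - 11 is on the right; area = ∫[-3,-2] (-2*v^2 - 10*v - 12) dv = 1/3.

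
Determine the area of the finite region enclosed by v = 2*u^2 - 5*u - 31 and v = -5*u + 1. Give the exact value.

512/3

Set the curves equal: 2*u^2 - 5*u - 31 = -5*u + 1, so 2*u^2 - 32 = 0, which factors as 2*(u - 4)*(u + 4) = 0. The curves meet at u = -4, 4.
On [-4, 4], v = -5*u + 1 is on top; that piece has area ∫[-4,4] (-(2*u^2 - 32)) du = 512/3.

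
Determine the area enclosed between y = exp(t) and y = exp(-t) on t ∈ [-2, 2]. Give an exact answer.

The difference (exp(t)) - (exp(-t)) = exp(t) - exp(-t) changes sign at t = 0 inside [-2, 2], so split the integral there.
∫[-2,0] (exp(t) - exp(-t)) dt = -exp(2) - exp(-2) + 2; the area of that piece is -2 + exp(-2) + exp(2).
∫[0,2] (exp(t) - exp(-t)) dt = -2 + exp(-2) + exp(2).
Total area = (-2 + exp(-2) + exp(2)) + (-2 + exp(-2) + exp(2)) = -4 + 2*exp(-2) + 2*exp(2).

-4 + 2*exp(-2) + 2*exp(2)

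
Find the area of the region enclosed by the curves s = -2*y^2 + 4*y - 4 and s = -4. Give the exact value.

8/3

Both boundary curves give s as a function of y, so integrate with respect to y. Setting them equal: -2*y^2 + 4*y = 0, i.e. -2*y*(y - 2) = 0, so they meet at y = 0, 2.
For y in [0, 2], s = -2*y^2 + 4*y - 4 is on the right; area = ∫[0,2] (-2*y^2 + 4*y) dy = 8/3.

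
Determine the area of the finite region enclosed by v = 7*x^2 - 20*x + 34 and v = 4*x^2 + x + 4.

27/2

Set the curves equal: 7*x^2 - 20*x + 34 = 4*x^2 + x + 4, so 3*x^2 - 21*x + 30 = 0, which factors as 3*(x - 5)*(x - 2) = 0. The curves meet at x = 2, 5.
On [2, 5], v = 4*x^2 + x + 4 is on top; that piece has area ∫[2,5] (-(3*x^2 - 21*x + 30)) dx = 27/2.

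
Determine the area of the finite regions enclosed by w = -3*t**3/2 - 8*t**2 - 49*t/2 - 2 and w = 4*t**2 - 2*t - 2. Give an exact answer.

Set the curves equal: -3*t**3/2 - 8*t**2 - 49*t/2 - 2 = 4*t**2 - 2*t - 2, so -3*t**3/2 - 12*t**2 - 45*t/2 = 0, which factors as -3*t*(t + 3)*(t + 5)/2 = 0. The curves meet at t = -5, -3, 0.
On [-5, -3], w = 4*t**2 - 2*t - 2 is on top; that piece has area ∫[-5,-3] (-(-3*t**3/2 - 12*t**2 - 45*t/2)) dt = 8.
On [-3, 0], w = -3*t**3/2 - 8*t**2 - 49*t/2 - 2 is on top; that piece has area ∫[-3,0] (-3*t**3/2 - 12*t**2 - 45*t/2) dt = 189/8.
Total enclosed area = 8 + 189/8 = 253/8.

253/8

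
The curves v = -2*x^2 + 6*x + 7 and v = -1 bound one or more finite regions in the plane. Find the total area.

Set the curves equal: -2*x^2 + 6*x + 7 = -1, so -2*x^2 + 6*x + 8 = 0, which factors as -2*(x - 4)*(x + 1) = 0. The curves meet at x = -1, 4.
On [-1, 4], v = -2*x^2 + 6*x + 7 is on top; that piece has area ∫[-1,4] (-2*x^2 + 6*x + 8) dx = 125/3.

125/3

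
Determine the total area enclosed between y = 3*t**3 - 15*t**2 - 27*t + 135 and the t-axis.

568

The curve meets the t-axis where 3*t**3 - 15*t**2 - 27*t + 135 = 0, i.e. 3*(t - 5)*(t - 3)*(t + 3) = 0, at t = -3, 3, 5.
On [-3, 3] the curve lies above the axis; ∫[-3,3] (3*t**3 - 15*t**2 - 27*t + 135) dt = 540, giving area 540.
On [3, 5] the curve lies below the axis; ∫[3,5] (3*t**3 - 15*t**2 - 27*t + 135) dt = -28, giving area 28.
Total area = 540 + 28 = 568.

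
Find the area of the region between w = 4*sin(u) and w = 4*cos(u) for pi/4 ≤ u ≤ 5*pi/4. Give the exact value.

On [pi/4, 5*pi/4], (4*sin(u)) - (4*cos(u)) = 4*sin(u) - 4*cos(u) is ≥ 0 throughout, so the area is a single integral of |4*sin(u) - 4*cos(u)|.
∫[pi/4,5*pi/4] (4*sin(u) - 4*cos(u)) du = 8*sqrt(2).

8*sqrt(2)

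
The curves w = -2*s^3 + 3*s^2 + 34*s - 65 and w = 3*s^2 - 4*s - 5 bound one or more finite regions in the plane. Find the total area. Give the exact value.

Set the curves equal: -2*s^3 + 3*s^2 + 34*s - 65 = 3*s^2 - 4*s - 5, so -2*s^3 + 38*s - 60 = 0, which factors as -2*(s - 3)*(s - 2)*(s + 5) = 0. The curves meet at s = -5, 2, 3.
On [-5, 2], w = 3*s^2 - 4*s - 5 is on top; that piece has area ∫[-5,2] (-(-2*s^3 + 38*s - 60)) ds = 1029/2.
On [2, 3], w = -2*s^3 + 3*s^2 + 34*s - 65 is on top; that piece has area ∫[2,3] (-2*s^3 + 38*s - 60) ds = 5/2.
Total enclosed area = 1029/2 + 5/2 = 517.

517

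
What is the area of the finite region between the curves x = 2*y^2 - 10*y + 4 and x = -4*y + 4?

Both boundary curves give x as a function of y, so integrate with respect to y. Setting them equal: 2*y^2 - 6*y = 0, i.e. 2*y*(y - 3) = 0, so they meet at y = 0, 3.
For y in [0, 3], x = 2*y^2 - 10*y + 4 is on the left; area = ∫[0,3] (-(2*y^2 - 6*y)) dy = 9.

9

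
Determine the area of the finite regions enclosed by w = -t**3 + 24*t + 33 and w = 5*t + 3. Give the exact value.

517/2

Set the curves equal: -t**3 + 24*t + 33 = 5*t + 3, so -t**3 + 19*t + 30 = 0, which factors as -(t - 5)*(t + 2)*(t + 3) = 0. The curves meet at t = -3, -2, 5.
On [-3, -2], w = 5*t + 3 is on top; that piece has area ∫[-3,-2] (-(-t**3 + 19*t + 30)) dt = 5/4.
On [-2, 5], w = -t**3 + 24*t + 33 is on top; that piece has area ∫[-2,5] (-t**3 + 19*t + 30) dt = 1029/4.
Total enclosed area = 5/4 + 1029/4 = 517/2.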